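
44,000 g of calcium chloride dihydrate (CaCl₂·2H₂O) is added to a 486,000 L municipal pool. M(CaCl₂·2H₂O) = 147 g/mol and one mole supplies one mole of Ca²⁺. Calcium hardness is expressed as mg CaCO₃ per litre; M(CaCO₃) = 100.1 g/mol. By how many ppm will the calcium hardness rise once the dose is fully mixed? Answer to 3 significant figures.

61.7 ppm

Moles of Ca²⁺: 44,000 g ÷ 147 g/mol = 299.3 mol.
As CaCO₃: 299.3 mol × 100.1 g/mol = 29,960 g.
Rise: 29,960 g / 486,000 L × 1000 = 61.65 mg/L.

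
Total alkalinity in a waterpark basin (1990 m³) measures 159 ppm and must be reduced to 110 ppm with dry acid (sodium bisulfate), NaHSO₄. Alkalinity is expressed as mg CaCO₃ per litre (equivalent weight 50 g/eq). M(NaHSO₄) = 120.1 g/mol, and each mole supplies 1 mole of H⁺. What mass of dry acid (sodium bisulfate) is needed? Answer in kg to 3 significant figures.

Volume: 1990 m³ = 1,990,000 L.
Alkalinity to neutralize: (159 − 110) = 49 mg/L as CaCO₃ × 1,990,000 L = 97,510 g as CaCO₃.
Equivalents of H⁺ required: 97,510 ÷ 50 g/eq = 1950 eq = 1950 mol NaHSO₄.
Mass of NaHSO₄: 1950 × 120.1 = 234,200 g.

234 kg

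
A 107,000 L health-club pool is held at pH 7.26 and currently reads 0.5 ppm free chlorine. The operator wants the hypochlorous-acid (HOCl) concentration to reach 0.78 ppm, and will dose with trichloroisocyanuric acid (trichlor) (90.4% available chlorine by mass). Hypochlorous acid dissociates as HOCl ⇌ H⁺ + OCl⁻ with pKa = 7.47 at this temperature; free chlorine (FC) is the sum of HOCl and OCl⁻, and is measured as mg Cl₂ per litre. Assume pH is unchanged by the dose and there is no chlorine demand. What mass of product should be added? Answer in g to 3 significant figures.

[OCl⁻]/[HOCl] = 10^(pH − pKa) = 10^(7.26 − 7.47) = 0.6166; fraction as HOCl = 1/(1 + 0.6166) = 0.6186.
Free chlorine required for 0.78 ppm HOCl: 0.78 / 0.6186 = 1.261 ppm.
FC to add: 1.261 − 0.5 = 0.7609 mg/L as Cl₂.
Cl₂ equivalent: 0.7609 mg/L × 107,000 L = 81.42 g.
Product at 90.4% available Cl: 81.42 / 0.904 = 90.07 g.

90.1 g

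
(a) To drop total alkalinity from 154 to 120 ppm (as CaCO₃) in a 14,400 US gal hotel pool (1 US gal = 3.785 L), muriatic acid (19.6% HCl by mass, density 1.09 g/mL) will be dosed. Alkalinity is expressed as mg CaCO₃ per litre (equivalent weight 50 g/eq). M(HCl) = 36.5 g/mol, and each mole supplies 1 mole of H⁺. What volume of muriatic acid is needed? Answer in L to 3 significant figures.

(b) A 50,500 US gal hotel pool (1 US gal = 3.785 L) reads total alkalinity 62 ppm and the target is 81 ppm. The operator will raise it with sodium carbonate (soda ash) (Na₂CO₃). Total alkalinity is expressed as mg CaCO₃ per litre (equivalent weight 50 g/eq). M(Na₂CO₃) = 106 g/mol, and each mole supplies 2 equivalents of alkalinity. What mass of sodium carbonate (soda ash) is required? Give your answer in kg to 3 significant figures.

(a) 6.33 L; (b) 3.85 kg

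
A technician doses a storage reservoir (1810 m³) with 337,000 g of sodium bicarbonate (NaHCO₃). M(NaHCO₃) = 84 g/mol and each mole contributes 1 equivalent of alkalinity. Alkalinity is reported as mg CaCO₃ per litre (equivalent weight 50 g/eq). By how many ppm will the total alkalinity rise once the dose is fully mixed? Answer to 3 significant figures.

111 ppm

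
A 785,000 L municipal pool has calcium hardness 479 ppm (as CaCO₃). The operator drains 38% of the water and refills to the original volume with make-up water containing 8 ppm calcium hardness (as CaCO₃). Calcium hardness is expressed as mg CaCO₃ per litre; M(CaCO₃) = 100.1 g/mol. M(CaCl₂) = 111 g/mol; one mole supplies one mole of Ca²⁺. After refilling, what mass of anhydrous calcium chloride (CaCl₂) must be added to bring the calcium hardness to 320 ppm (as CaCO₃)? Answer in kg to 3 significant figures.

17.4 kg

After draining 38% and refilling: 479 × 0.62 + 8 × 0.38 = 300.02 ppm.
Deficit to target: 320 − 300.02 = 19.98 mg/L.
As CaCO₃: 19.98 mg/L × 785,000 L = 15,680 g; ÷ 100.1 = 156.7 mol Ca²⁺.
Mass: 156.7 × 111 = 17,390 g.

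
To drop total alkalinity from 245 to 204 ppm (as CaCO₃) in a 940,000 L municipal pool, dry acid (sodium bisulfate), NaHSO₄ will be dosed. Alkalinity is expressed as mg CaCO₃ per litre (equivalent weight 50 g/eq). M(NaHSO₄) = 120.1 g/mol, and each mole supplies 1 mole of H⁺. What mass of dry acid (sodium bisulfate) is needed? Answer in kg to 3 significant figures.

92.6 kg

Alkalinity to neutralize: (245 − 204) = 41 mg/L as CaCO₃ × 940,000 L = 38,540 g as CaCO₃.
Equivalents of H⁺ required: 38,540 ÷ 50 g/eq = 770.8 eq = 770.8 mol NaHSO₄.
Mass of NaHSO₄: 770.8 × 120.1 = 92,570 g.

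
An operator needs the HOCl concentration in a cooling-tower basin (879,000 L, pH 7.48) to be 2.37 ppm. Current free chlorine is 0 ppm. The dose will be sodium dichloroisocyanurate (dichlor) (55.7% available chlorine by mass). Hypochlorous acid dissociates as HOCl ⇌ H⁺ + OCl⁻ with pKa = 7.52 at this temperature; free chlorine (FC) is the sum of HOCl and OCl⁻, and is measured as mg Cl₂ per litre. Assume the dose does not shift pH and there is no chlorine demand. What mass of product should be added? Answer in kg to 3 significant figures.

7.15 kg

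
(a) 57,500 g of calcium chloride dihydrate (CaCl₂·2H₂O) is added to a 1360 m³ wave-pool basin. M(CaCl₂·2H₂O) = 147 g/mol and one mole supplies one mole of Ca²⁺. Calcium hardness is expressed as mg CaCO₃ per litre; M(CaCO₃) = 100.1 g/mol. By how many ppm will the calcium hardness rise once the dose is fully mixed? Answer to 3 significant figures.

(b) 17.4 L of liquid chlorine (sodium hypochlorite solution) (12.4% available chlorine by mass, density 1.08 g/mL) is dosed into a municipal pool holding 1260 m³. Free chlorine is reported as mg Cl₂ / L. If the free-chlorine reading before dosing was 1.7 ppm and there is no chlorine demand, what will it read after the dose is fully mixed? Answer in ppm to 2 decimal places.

(a) 28.8 ppm; (b) 3.55 ppm

(a) Volume: 1360 m³ = 1,360,000 L.
(a) Moles of Ca²⁺: 57,500 g ÷ 147 g/mol = 391.2 mol.
(a) As CaCO₃: 391.2 mol × 100.1 g/mol = 39,150 g.
(a) Rise: 39,150 g / 1,360,000 L × 1000 = 28.79 mg/L.

(b) Volume: 1260 m³ = 1,260,000 L.
(b) Mass of solution: 17.4 L × 1000 mL/L × 1.08 g/mL = 18,790 g.
(b) Available chlorine delivered: 18,790 g × 0.124 = 2330 g as Cl₂.
(b) Concentration rise: 2330 g / 1,260,000 L = 1.849 mg/L = 1.85 ppm.
(b) Final FC: 1.7 + 1.85 = 3.55 ppm.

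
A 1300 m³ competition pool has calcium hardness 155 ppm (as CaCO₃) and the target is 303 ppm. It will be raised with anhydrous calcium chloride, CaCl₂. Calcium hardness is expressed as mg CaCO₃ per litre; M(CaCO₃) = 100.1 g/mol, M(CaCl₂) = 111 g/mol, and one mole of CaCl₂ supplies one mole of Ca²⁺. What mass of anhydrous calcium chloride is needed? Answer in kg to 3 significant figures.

Volume: 1300 m³ = 1,300,000 L.
Hardness to add: (303 − 155) = 148 mg/L as CaCO₃ × 1,300,000 L = 192,400 g as CaCO₃.
Moles of Ca²⁺ (1 mol Ca²⁺ ≡ 1 mol CaCO₃): 192,400 / 100.1 g/mol = 1922 mol.
Mass of CaCl₂: 1922 × 111 = 213,400 g.

213 kg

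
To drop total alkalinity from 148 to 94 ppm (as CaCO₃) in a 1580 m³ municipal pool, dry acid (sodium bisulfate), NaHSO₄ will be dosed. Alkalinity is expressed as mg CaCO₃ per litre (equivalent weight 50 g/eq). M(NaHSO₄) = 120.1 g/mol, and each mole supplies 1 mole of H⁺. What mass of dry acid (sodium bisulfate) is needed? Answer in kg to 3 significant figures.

Volume: 1580 m³ = 1,580,000 L.
Alkalinity to neutralize: (148 − 94) = 54 mg/L as CaCO₃ × 1,580,000 L = 85,320 g as CaCO₃.
Equivalents of H⁺ required: 85,320 ÷ 50 g/eq = 1706 eq = 1706 mol NaHSO₄.
Mass of NaHSO₄: 1706 × 120.1 = 204,900 g.

205 kg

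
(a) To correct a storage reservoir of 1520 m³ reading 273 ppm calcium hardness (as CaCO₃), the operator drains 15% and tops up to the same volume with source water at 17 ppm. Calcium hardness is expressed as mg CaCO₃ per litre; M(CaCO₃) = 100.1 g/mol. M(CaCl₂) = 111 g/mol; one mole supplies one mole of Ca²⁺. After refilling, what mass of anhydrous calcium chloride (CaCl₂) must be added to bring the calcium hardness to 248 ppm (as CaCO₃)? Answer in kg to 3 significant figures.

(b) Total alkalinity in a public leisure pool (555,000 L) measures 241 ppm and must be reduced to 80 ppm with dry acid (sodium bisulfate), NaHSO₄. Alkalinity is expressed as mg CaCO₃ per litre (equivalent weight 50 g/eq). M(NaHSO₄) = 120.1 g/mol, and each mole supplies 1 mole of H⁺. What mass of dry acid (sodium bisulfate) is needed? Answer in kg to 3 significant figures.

(a) 22.6 kg; (b) 215 kg

(a) Volume: 1520 m³ = 1,520,000 L.
(a) After draining 15% and refilling: 273 × 0.85 + 17 × 0.15 = 234.6 ppm.
(a) Deficit to target: 248 − 234.6 = 13.4 mg/L.
(a) As CaCO₃: 13.4 mg/L × 1,520,000 L = 20,370 g; ÷ 100.1 = 203.5 mol Ca²⁺.
(a) Mass: 203.5 × 111 = 22,590 g.

(b) Alkalinity to neutralize: (241 − 80) = 161 mg/L as CaCO₃ × 555,000 L = 89,360 g as CaCO₃.
(b) Equivalents of H⁺ required: 89,360 ÷ 50 g/eq = 1787 eq = 1787 mol NaHSO₄.
(b) Mass of NaHSO₄: 1787 × 120.1 = 214,600 g.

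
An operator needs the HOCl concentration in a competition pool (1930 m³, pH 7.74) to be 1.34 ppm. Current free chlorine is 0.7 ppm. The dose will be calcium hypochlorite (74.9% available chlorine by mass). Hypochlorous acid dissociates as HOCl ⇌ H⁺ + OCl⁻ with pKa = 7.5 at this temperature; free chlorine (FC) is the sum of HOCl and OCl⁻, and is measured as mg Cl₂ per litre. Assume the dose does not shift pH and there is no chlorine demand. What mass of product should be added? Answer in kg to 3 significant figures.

Volume: 1930 m³ = 1,930,000 L.
[OCl⁻]/[HOCl] = 10^(pH − pKa) = 10^(7.74 − 7.5) = 1.738; fraction as HOCl = 1/(1 + 1.738) = 0.3653.
Free chlorine required for 1.34 ppm HOCl: 1.34 / 0.3653 = 3.669 ppm.
FC to add: 3.669 − 0.7 = 2.969 mg/L as Cl₂.
Cl₂ equivalent: 2.969 mg/L × 1,930,000 L = 5730 g.
Product at 74.9% available Cl: 5730 / 0.749 = 7650 g.

7.65 kg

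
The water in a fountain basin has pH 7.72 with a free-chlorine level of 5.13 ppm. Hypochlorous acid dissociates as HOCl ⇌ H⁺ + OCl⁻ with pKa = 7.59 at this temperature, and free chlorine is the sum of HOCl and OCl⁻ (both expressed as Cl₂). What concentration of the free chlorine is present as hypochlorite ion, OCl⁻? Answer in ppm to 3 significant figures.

2.95 ppm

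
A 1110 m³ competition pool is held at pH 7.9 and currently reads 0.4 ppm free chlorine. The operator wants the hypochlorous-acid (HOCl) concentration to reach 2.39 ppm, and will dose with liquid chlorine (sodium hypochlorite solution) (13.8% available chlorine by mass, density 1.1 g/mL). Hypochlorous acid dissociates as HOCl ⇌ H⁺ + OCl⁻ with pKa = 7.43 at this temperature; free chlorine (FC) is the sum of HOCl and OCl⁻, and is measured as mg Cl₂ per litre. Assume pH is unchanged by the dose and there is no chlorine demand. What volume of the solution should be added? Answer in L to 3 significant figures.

66.1 L

Volume: 1110 m³ = 1,110,000 L.
[OCl⁻]/[HOCl] = 10^(pH − pKa) = 10^(7.9 − 7.43) = 2.951; fraction as HOCl = 1/(1 + 2.951) = 0.2531.
Free chlorine required for 2.39 ppm HOCl: 2.39 / 0.2531 = 9.443 ppm.
FC to add: 9.443 − 0.4 = 9.043 mg/L as Cl₂.
Cl₂ equivalent: 9.043 mg/L × 1,110,000 L = 10,040 g.
Product at 13.8% available Cl: 10,040 / 0.138 = 72,740 g.
Volume: 72,740 g ÷ 1.1 g/mL = 66,130 mL.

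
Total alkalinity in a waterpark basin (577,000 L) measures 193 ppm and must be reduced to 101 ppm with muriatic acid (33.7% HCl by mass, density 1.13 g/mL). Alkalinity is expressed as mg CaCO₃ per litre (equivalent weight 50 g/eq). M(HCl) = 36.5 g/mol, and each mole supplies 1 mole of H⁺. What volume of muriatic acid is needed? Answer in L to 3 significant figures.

102 L

Alkalinity to neutralize: (193 − 101) = 92 mg/L as CaCO₃ × 577,000 L = 53,080 g as CaCO₃.
Equivalents of H⁺ required: 53,080 ÷ 50 g/eq = 1062 eq = 1062 mol HCl.
Mass of HCl: 1062 × 36.5 = 38,750 g.
Mass of 33.7% solution: 38,750 / 0.337 = 115,000 g.
Volume: 115,000 g ÷ 1.13 g/mL = 101,800 mL.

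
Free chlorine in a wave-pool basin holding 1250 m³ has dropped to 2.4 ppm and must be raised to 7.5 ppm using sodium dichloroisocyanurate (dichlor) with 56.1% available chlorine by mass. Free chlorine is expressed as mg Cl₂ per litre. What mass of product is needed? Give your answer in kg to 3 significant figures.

Volume: 1250 m³ = 1,250,000 L.
Chlorine deficit: 7.5 − 2.4 = 5.1 ppm = 5.1 mg/L as Cl₂.
Cl₂ equivalent needed: 5.1 mg/L × 1,250,000 L = 6,375,000 mg = 6375 g.
Product at 56.1% available chlorine: 6375 / 0.561 = 11,360 g.

11.4 kg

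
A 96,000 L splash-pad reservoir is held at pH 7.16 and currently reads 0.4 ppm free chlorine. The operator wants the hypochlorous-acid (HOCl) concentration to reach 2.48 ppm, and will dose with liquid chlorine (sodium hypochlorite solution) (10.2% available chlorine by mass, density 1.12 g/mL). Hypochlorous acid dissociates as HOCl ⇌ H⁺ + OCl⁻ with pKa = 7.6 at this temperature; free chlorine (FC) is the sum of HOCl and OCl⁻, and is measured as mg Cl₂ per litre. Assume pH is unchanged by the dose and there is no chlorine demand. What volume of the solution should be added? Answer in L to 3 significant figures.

2.50 L

[OCl⁻]/[HOCl] = 10^(pH − pKa) = 10^(7.16 − 7.6) = 0.3631; fraction as HOCl = 1/(1 + 0.3631) = 0.7336.
Free chlorine required for 2.48 ppm HOCl: 2.48 / 0.7336 = 3.38 ppm.
FC to add: 3.38 − 0.4 = 2.98 mg/L as Cl₂.
Cl₂ equivalent: 2.98 mg/L × 96,000 L = 286.1 g.
Product at 10.2% available Cl: 286.1 / 0.102 = 2805 g.
Volume: 2805 g ÷ 1.12 g/mL = 2505 mL.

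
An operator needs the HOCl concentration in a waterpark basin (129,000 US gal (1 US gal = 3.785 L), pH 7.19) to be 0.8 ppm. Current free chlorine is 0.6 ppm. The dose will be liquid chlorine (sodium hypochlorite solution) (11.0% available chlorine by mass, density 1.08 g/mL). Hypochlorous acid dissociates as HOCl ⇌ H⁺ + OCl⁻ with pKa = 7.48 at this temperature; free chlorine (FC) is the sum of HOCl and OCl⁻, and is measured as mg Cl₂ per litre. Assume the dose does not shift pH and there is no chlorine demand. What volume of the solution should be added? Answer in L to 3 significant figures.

2.51 L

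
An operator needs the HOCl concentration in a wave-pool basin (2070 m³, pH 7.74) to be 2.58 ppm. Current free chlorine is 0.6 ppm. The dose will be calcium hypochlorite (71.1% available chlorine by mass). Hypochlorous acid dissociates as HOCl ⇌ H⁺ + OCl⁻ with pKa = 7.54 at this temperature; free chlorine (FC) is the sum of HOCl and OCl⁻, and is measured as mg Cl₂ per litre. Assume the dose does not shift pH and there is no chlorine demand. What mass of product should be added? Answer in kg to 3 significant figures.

17.7 kg

Volume: 2070 m³ = 2,070,000 L.
[OCl⁻]/[HOCl] = 10^(pH − pKa) = 10^(7.74 − 7.54) = 1.585; fraction as HOCl = 1/(1 + 1.585) = 0.3869.
Free chlorine required for 2.58 ppm HOCl: 2.58 / 0.3869 = 6.669 ppm.
FC to add: 6.669 − 0.6 = 6.069 mg/L as Cl₂.
Cl₂ equivalent: 6.069 mg/L × 2,070,000 L = 12,560 g.
Product at 71.1% available Cl: 12,560 / 0.711 = 17,670 g.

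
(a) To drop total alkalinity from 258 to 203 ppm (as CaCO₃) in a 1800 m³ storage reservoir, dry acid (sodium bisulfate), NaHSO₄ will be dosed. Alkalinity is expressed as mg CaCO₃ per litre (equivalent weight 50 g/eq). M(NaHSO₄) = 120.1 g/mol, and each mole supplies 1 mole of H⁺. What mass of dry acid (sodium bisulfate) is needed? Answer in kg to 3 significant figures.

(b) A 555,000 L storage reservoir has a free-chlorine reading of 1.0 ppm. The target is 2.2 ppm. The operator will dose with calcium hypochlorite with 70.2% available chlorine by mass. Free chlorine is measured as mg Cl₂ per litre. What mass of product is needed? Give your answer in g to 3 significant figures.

(a) 238 kg; (b) 949 g

(a) Volume: 1800 m³ = 1,800,000 L.
(a) Alkalinity to neutralize: (258 − 203) = 55 mg/L as CaCO₃ × 1,800,000 L = 99,000 g as CaCO₃.
(a) Equivalents of H⁺ required: 99,000 ÷ 50 g/eq = 1980 eq = 1980 mol NaHSO₄.
(a) Mass of NaHSO₄: 1980 × 120.1 = 237,800 g.

(b) Chlorine deficit: 2.2 − 1.0 = 1.2 ppm = 1.2 mg/L as Cl₂.
(b) Cl₂ equivalent needed: 1.2 mg/L × 555,000 L = 666,000 mg = 666 g.
(b) Product at 70.2% available chlorine: 666 / 0.702 = 948.7 g.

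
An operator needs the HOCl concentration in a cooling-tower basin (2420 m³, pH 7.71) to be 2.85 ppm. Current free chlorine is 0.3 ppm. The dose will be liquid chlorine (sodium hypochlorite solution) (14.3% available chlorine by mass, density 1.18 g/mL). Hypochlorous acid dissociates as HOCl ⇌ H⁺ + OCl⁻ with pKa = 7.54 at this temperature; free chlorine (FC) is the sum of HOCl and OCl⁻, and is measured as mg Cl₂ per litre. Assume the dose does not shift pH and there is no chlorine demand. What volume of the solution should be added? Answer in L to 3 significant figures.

97.0 L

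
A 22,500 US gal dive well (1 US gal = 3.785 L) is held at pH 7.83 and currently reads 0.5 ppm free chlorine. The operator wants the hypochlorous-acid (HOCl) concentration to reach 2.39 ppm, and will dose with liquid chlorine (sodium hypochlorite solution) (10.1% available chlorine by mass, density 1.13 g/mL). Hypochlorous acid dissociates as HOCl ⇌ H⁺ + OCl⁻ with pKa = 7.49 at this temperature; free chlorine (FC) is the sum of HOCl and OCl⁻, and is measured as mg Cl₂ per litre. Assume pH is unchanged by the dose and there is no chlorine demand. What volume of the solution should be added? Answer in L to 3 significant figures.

5.31 L

Volume: 22,500 US gal × 3.785 L/gal = 85,162 L.
[OCl⁻]/[HOCl] = 10^(pH − pKa) = 10^(7.83 − 7.49) = 2.188; fraction as HOCl = 1/(1 + 2.188) = 0.3137.
Free chlorine required for 2.39 ppm HOCl: 2.39 / 0.3137 = 7.619 ppm.
FC to add: 7.619 − 0.5 = 7.119 mg/L as Cl₂.
Cl₂ equivalent: 7.119 mg/L × 85,162 L = 606.3 g.
Product at 10.1% available Cl: 606.3 / 0.101 = 6002 g.
Volume: 6002 g ÷ 1.13 g/mL = 5312 mL.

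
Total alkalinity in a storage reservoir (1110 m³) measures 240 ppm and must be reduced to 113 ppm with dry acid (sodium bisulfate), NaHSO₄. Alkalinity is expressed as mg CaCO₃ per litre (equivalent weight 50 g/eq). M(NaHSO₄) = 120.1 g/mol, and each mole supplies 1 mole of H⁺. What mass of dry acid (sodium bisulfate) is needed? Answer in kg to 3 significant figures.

339 kg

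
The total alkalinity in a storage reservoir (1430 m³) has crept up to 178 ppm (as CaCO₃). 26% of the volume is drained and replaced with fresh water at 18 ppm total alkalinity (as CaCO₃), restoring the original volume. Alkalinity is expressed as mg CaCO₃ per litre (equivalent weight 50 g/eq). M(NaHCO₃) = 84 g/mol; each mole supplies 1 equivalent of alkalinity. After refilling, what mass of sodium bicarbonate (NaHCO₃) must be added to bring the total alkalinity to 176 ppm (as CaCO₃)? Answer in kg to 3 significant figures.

95.1 kg

Volume: 1430 m³ = 1,430,000 L.
After draining 26% and refilling: 178 × 0.74 + 18 × 0.26 = 136.4 ppm.
Deficit to target: 176 − 136.4 = 39.6 mg/L.
As CaCO₃: 39.6 mg/L × 1,430,000 L = 56,630 g; ÷ 50 g/eq ÷ 1 = 1133 mol NaHCO₃.
Mass: 1133 × 84 = 95,140 g.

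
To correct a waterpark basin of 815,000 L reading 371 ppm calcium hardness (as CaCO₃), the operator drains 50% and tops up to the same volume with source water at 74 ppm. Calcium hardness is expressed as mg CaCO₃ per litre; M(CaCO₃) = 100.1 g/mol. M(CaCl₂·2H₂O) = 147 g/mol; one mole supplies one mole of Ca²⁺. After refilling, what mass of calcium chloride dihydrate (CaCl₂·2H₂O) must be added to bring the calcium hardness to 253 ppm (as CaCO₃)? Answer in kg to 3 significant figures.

36.5 kg

After draining 50% and refilling: 371 × 0.50 + 74 × 0.50 = 222.5 ppm.
Deficit to target: 253 − 222.5 = 30.5 mg/L.
As CaCO₃: 30.5 mg/L × 815,000 L = 24,860 g; ÷ 100.1 = 248.3 mol Ca²⁺.
Mass: 248.3 × 147 = 36,500 g.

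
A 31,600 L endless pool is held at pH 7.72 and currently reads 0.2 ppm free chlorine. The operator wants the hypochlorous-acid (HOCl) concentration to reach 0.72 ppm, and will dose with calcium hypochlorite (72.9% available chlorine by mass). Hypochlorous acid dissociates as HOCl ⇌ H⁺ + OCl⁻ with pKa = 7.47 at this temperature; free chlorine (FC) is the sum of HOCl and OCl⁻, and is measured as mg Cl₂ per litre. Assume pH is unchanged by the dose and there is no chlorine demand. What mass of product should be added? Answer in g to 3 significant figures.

78.0 g

[OCl⁻]/[HOCl] = 10^(pH − pKa) = 10^(7.72 − 7.47) = 1.778; fraction as HOCl = 1/(1 + 1.778) = 0.3599.
Free chlorine required for 0.72 ppm HOCl: 0.72 / 0.3599 = 2 ppm.
FC to add: 2 − 0.2 = 1.8 mg/L as Cl₂.
Cl₂ equivalent: 1.8 mg/L × 31,600 L = 56.89 g.
Product at 72.9% available Cl: 56.89 / 0.729 = 78.04 g.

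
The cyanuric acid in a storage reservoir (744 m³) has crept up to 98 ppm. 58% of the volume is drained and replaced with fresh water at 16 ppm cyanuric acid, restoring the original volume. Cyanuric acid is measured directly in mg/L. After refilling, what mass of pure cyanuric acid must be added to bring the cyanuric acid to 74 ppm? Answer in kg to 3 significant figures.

17.5 kg

Volume: 744 m³ = 744,000 L.
After draining 58% and refilling: 98 × 0.42 + 16 × 0.58 = 50.44 ppm.
Deficit to target: 74 − 50.44 = 23.56 mg/L.
Mass: 23.56 mg/L × 744,000 L = 17,530 g cyanuric acid.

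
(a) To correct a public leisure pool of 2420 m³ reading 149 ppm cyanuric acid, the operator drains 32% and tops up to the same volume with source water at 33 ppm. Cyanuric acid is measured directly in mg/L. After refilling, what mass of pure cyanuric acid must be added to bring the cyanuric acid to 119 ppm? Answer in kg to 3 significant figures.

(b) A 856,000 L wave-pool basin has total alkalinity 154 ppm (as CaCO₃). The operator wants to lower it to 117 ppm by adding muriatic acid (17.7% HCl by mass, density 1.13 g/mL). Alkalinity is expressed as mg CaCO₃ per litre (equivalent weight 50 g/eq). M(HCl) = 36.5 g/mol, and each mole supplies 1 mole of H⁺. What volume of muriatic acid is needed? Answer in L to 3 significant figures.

(a) Volume: 2420 m³ = 2,420,000 L.
(a) After draining 32% and refilling: 149 × 0.68 + 33 × 0.32 = 111.88 ppm.
(a) Deficit to target: 119 − 111.88 = 7.12 mg/L.
(a) Mass: 7.12 mg/L × 2,420,000 L = 17,230 g cyanuric acid.

(b) Alkalinity to neutralize: (154 − 117) = 37 mg/L as CaCO₃ × 856,000 L = 31,670 g as CaCO₃.
(b) Equivalents of H⁺ required: 31,670 ÷ 50 g/eq = 633.4 eq = 633.4 mol HCl.
(b) Mass of HCl: 633.4 × 36.5 = 23,120 g.
(b) Mass of 17.7% solution: 23,120 / 0.177 = 130,600 g.
(b) Volume: 130,600 g ÷ 1.13 g/mL = 115,600 mL.

(a) 17.2 kg; (b) 116 L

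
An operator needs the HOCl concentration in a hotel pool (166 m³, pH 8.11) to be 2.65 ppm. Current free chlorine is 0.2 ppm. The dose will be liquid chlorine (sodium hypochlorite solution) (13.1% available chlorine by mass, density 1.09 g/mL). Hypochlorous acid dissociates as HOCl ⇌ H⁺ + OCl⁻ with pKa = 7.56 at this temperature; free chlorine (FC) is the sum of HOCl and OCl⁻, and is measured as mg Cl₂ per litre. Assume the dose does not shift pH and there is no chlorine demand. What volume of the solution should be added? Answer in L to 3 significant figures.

Volume: 166 m³ = 166,000 L.
[OCl⁻]/[HOCl] = 10^(pH − pKa) = 10^(8.11 − 7.56) = 3.548; fraction as HOCl = 1/(1 + 3.548) = 0.2199.
Free chlorine required for 2.65 ppm HOCl: 2.65 / 0.2199 = 12.05 ppm.
FC to add: 12.05 − 0.2 = 11.85 mg/L as Cl₂.
Cl₂ equivalent: 11.85 mg/L × 166,000 L = 1968 g.
Product at 13.1% available Cl: 1968 / 0.131 = 15,020 g.
Volume: 15,020 g ÷ 1.09 g/mL = 13,780 mL.

13.8 L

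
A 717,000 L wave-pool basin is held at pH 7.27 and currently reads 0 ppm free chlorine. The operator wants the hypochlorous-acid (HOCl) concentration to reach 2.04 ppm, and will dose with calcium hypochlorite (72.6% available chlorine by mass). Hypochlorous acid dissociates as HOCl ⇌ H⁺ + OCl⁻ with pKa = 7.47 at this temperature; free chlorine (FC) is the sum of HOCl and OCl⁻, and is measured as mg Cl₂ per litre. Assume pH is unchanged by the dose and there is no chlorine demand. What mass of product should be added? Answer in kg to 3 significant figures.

3.29 kg

[OCl⁻]/[HOCl] = 10^(pH − pKa) = 10^(7.27 − 7.47) = 0.631; fraction as HOCl = 1/(1 + 0.631) = 0.6131.
Free chlorine required for 2.04 ppm HOCl: 2.04 / 0.6131 = 3.327 ppm.
FC to add: 3.327 − 0 = 3.327 mg/L as Cl₂.
Cl₂ equivalent: 3.327 mg/L × 717,000 L = 2386 g.
Product at 72.6% available Cl: 2386 / 0.726 = 3286 g.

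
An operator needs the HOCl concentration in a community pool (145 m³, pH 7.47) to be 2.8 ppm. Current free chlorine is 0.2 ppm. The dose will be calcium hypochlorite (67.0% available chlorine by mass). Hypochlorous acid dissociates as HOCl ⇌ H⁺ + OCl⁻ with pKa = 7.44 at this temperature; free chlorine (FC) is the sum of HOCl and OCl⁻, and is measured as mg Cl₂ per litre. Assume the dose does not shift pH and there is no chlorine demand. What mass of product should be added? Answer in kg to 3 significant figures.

1.21 kg

Volume: 145 m³ = 145,000 L.
[OCl⁻]/[HOCl] = 10^(pH − pKa) = 10^(7.47 − 7.44) = 1.072; fraction as HOCl = 1/(1 + 1.072) = 0.4827.
Free chlorine required for 2.8 ppm HOCl: 2.8 / 0.4827 = 5.8 ppm.
FC to add: 5.8 − 0.2 = 5.6 mg/L as Cl₂.
Cl₂ equivalent: 5.6 mg/L × 145,000 L = 812 g.
Product at 67.0% available Cl: 812 / 0.67 = 1212 g.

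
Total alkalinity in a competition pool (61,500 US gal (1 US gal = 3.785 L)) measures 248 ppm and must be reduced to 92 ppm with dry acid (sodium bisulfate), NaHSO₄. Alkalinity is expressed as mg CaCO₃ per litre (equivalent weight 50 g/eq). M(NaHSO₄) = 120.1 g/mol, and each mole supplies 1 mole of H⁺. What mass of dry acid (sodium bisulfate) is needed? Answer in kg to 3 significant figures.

87.2 kg

Volume: 61,500 US gal × 3.785 L/gal = 232,778 L.
Alkalinity to neutralize: (248 − 92) = 156 mg/L as CaCO₃ × 232,778 L = 36,310 g as CaCO₃.
Equivalents of H⁺ required: 36,310 ÷ 50 g/eq = 726.3 eq = 726.3 mol NaHSO₄.
Mass of NaHSO₄: 726.3 × 120.1 = 87,220 g.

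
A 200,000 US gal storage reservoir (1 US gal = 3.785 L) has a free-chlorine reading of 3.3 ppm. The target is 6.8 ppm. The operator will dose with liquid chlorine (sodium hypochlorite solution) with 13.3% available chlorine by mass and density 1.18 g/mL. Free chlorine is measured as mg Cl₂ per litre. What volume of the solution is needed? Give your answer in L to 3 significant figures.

16.9 L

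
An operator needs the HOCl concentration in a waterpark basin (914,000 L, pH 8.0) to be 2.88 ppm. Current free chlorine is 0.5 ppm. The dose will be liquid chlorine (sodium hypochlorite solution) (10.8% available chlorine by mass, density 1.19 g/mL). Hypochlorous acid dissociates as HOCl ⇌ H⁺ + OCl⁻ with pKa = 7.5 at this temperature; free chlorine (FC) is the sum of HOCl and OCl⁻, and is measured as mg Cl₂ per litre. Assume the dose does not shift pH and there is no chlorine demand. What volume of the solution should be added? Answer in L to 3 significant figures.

[OCl⁻]/[HOCl] = 10^(pH − pKa) = 10^(8.0 − 7.5) = 3.162; fraction as HOCl = 1/(1 + 3.162) = 0.2403.
Free chlorine required for 2.88 ppm HOCl: 2.88 / 0.2403 = 11.99 ppm.
FC to add: 11.99 − 0.5 = 11.49 mg/L as Cl₂.
Cl₂ equivalent: 11.49 mg/L × 914,000 L = 10,500 g.
Product at 10.8% available Cl: 10,500 / 0.108 = 97,220 g.
Volume: 97,220 g ÷ 1.19 g/mL = 81,700 mL.

81.7 L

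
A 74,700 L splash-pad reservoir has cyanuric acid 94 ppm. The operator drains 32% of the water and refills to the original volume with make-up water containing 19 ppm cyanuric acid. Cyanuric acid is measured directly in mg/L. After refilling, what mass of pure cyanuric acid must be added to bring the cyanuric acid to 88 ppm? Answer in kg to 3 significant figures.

After draining 32% and refilling: 94 × 0.68 + 19 × 0.32 = 70 ppm.
Deficit to target: 88 − 70 = 18 mg/L.
Mass: 18 mg/L × 74,700 L = 1345 g cyanuric acid.

1.34 kg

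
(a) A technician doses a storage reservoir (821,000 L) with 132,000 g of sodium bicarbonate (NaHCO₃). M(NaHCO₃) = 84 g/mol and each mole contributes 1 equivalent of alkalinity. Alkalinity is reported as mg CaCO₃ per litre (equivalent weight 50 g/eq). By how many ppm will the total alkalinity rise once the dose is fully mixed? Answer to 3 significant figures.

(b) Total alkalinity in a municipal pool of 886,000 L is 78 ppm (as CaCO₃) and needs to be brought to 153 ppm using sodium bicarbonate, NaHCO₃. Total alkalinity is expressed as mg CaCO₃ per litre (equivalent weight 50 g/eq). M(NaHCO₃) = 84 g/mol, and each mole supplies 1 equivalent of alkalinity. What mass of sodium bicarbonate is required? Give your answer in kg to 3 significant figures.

(a) 95.7 ppm; (b) 112 kg

(a) Moles of NaHCO₃: 132,000 g ÷ 84 g/mol = 1571 mol → 1571 eq of alkalinity.
(a) As CaCO₃: 1571 eq × 50 g/eq = 78,570 g.
(a) Rise: 78,570 g / 821,000 L × 1000 = 95.7 mg/L.

(b) Alkalinity to add: (153 − 78) = 75 mg/L as CaCO₃ × 886,000 L = 66,450 g as CaCO₃.
(b) Equivalents: 66,450 g ÷ 50 g/eq = 1329 eq.
(b) NaHCO₃ supplies 1 eq per mole → 1329 mol.
(b) Mass: 1329 mol × 84 g/mol = 111,600 g.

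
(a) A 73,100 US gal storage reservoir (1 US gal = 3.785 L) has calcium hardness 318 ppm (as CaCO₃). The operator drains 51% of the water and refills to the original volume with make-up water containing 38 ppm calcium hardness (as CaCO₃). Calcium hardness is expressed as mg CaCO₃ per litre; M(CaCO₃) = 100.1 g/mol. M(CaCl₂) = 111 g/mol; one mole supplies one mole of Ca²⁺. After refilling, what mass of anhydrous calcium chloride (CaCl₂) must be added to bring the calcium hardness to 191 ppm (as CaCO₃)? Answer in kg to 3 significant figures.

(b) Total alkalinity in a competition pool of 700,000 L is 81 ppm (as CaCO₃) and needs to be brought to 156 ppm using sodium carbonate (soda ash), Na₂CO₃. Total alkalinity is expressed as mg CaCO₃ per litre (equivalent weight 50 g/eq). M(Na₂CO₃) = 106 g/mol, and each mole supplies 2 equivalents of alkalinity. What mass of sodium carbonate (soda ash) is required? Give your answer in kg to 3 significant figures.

(a) 4.85 kg; (b) 55.6 kg

(a) Volume: 73,100 US gal × 3.785 L/gal = 276,684 L.
(a) After draining 51% and refilling: 318 × 0.49 + 38 × 0.51 = 175.2 ppm.
(a) Deficit to target: 191 − 175.2 = 15.8 mg/L.
(a) As CaCO₃: 15.8 mg/L × 276,684 L = 4372 g; ÷ 100.1 = 43.67 mol Ca²⁺.
(a) Mass: 43.67 × 111 = 4848 g.

(b) Alkalinity to add: (156 − 81) = 75 mg/L as CaCO₃ × 700,000 L = 52,500 g as CaCO₃.
(b) Equivalents: 52,500 g ÷ 50 g/eq = 1050 eq.
(b) Each mole of Na₂CO₃ supplies 2 eq, so 1050 / 2 = 525 mol.
(b) Mass: 525 mol × 106 g/mol = 55,650 g.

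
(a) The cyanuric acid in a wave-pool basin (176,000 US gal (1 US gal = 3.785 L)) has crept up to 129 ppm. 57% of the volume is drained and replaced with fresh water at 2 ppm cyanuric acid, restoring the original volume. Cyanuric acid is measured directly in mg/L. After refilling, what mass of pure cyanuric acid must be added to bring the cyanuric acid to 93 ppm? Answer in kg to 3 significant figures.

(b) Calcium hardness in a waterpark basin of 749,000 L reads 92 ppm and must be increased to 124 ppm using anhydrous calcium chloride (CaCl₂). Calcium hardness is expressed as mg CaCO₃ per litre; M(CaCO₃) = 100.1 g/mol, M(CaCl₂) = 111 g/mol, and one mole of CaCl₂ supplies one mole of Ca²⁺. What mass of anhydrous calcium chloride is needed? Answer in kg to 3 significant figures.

(a) 24.2 kg; (b) 26.6 kg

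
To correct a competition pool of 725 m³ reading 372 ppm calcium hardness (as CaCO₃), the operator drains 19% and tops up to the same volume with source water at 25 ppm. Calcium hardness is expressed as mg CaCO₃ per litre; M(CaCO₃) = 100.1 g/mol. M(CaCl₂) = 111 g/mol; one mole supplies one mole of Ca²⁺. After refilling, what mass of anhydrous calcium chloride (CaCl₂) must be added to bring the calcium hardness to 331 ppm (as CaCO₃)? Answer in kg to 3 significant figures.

20.0 kg

Volume: 725 m³ = 725,000 L.
After draining 19% and refilling: 372 × 0.81 + 25 × 0.19 = 306.07 ppm.
Deficit to target: 331 − 306.07 = 24.93 mg/L.
As CaCO₃: 24.93 mg/L × 725,000 L = 18,070 g; ÷ 100.1 = 180.6 mol Ca²⁺.
Mass: 180.6 × 111 = 20,040 g.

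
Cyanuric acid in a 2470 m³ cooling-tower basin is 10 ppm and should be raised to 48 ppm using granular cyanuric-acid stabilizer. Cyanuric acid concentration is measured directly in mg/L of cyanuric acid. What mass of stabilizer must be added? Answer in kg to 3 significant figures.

Volume: 2470 m³ = 2,470,000 L.
CYA to add: (48 − 10) = 38 mg/L × 2,470,000 L = 93,860 g cyanuric acid.

93.9 kg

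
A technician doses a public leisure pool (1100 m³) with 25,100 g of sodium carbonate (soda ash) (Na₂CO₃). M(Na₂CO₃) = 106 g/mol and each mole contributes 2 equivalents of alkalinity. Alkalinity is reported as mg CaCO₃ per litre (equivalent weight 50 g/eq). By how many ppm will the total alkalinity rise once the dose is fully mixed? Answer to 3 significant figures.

Volume: 1100 m³ = 1,100,000 L.
Moles of Na₂CO₃: 25,100 g ÷ 106 g/mol = 236.8 mol → 473.6 eq of alkalinity.
As CaCO₃: 473.6 eq × 50 g/eq = 23,680 g.
Rise: 23,680 g / 1,100,000 L × 1000 = 21.53 mg/L.

21.5 ppm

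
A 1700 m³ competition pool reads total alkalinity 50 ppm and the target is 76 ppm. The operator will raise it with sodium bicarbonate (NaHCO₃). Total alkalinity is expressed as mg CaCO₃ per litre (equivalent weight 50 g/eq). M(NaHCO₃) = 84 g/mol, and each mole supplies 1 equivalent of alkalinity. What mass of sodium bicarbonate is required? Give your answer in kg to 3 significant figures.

74.3 kg

Volume: 1700 m³ = 1,700,000 L.
Alkalinity to add: (76 − 50) = 26 mg/L as CaCO₃ × 1,700,000 L = 44,200 g as CaCO₃.
Equivalents: 44,200 g ÷ 50 g/eq = 884 eq.
NaHCO₃ supplies 1 eq per mole → 884 mol.
Mass: 884 mol × 84 g/mol = 74,260 g.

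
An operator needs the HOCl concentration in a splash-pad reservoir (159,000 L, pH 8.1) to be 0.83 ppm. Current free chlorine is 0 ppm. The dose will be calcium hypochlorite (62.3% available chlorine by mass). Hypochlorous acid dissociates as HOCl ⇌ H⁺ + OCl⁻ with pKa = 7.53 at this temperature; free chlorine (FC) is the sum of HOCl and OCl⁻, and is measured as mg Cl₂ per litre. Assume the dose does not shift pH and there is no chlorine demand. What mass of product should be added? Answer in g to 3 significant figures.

[OCl⁻]/[HOCl] = 10^(pH − pKa) = 10^(8.1 − 7.53) = 3.715; fraction as HOCl = 1/(1 + 3.715) = 0.2121.
Free chlorine required for 0.83 ppm HOCl: 0.83 / 0.2121 = 3.914 ppm.
FC to add: 3.914 − 0 = 3.914 mg/L as Cl₂.
Cl₂ equivalent: 3.914 mg/L × 159,000 L = 622.3 g.
Product at 62.3% available Cl: 622.3 / 0.623 = 998.9 g.

999 g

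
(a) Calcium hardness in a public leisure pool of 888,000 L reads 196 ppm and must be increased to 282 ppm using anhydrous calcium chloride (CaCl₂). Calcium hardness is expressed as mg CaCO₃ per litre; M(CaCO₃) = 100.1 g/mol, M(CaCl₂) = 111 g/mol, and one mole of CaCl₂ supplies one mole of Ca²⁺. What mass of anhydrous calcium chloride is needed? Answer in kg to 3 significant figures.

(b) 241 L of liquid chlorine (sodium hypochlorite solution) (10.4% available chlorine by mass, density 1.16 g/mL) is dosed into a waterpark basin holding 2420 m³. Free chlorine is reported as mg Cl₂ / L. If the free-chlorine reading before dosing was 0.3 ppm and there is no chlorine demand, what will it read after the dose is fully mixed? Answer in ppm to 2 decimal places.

(a) 84.7 kg; (b) 12.31 ppm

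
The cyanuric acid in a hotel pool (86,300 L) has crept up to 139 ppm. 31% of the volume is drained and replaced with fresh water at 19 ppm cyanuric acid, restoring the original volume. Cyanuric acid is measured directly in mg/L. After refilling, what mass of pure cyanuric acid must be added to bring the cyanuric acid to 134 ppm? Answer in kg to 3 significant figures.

2.78 kg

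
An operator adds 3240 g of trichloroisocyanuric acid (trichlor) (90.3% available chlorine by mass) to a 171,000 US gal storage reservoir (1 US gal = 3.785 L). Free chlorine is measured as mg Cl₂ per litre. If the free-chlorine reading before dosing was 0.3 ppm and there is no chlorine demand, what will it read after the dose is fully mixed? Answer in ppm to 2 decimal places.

4.82 ppm

Volume: 171,000 US gal × 3.785 L/gal = 647,235 L.
Available chlorine delivered: 3240 g × 0.903 = 2926 g as Cl₂.
Concentration rise: 2926 g / 647,235 L = 4.52 mg/L = 4.52 ppm.
Final FC: 0.3 + 4.52 = 4.82 ppm.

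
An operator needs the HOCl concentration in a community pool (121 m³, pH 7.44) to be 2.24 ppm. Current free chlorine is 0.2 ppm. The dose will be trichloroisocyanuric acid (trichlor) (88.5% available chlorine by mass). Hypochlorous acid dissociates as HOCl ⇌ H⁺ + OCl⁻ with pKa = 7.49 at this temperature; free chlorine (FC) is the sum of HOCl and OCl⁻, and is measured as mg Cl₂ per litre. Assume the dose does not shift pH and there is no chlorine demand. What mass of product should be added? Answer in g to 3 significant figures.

Volume: 121 m³ = 121,000 L.
[OCl⁻]/[HOCl] = 10^(pH − pKa) = 10^(7.44 − 7.49) = 0.8913; fraction as HOCl = 1/(1 + 0.8913) = 0.5288.
Free chlorine required for 2.24 ppm HOCl: 2.24 / 0.5288 = 4.236 ppm.
FC to add: 4.236 − 0.2 = 4.036 mg/L as Cl₂.
Cl₂ equivalent: 4.036 mg/L × 121,000 L = 488.4 g.
Product at 88.5% available Cl: 488.4 / 0.885 = 551.9 g.

552 g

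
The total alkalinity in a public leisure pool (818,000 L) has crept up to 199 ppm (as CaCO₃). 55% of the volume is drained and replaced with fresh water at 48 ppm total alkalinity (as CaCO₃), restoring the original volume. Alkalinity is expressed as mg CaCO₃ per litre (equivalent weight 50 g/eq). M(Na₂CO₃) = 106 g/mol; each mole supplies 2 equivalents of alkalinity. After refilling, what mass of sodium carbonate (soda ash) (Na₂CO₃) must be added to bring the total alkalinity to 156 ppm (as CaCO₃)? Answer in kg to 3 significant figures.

34.7 kg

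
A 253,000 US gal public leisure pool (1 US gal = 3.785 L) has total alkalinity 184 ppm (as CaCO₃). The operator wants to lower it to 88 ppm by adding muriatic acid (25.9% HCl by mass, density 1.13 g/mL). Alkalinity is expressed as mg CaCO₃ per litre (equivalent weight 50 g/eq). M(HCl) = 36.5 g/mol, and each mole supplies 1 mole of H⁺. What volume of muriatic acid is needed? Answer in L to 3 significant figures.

229 L

Volume: 253,000 US gal × 3.785 L/gal = 957,605 L.
Alkalinity to neutralize: (184 − 88) = 96 mg/L as CaCO₃ × 957,605 L = 91,930 g as CaCO₃.
Equivalents of H⁺ required: 91,930 ÷ 50 g/eq = 1839 eq = 1839 mol HCl.
Mass of HCl: 1839 × 36.5 = 67,110 g.
Mass of 25.9% solution: 67,110 / 0.259 = 259,100 g.
Volume: 259,100 g ÷ 1.13 g/mL = 229,300 mL.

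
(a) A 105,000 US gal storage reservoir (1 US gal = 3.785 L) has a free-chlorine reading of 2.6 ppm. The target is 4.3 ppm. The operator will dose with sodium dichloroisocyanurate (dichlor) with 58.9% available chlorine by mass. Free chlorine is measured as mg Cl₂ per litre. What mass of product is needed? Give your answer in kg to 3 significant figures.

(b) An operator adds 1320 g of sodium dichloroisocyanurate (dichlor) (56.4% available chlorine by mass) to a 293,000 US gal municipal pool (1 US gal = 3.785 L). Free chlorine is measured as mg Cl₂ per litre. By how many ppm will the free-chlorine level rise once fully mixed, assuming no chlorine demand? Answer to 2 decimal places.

(a) 1.15 kg; (b) 0.67 ppm

(a) Volume: 105,000 US gal × 3.785 L/gal = 397,425 L.
(a) Chlorine deficit: 4.3 − 2.6 = 1.7 ppm = 1.7 mg/L as Cl₂.
(a) Cl₂ equivalent needed: 1.7 mg/L × 397,425 L = 675,600 mg = 675.6 g.
(a) Product at 58.9% available chlorine: 675.6 / 0.589 = 1147 g.

(b) Volume: 293,000 US gal × 3.785 L/gal = 1,109,005 L.
(b) Available chlorine delivered: 1320 g × 0.564 = 744.5 g as Cl₂.
(b) Concentration rise: 744.5 g / 1,109,005 L = 0.6713 mg/L = 0.67 ppm.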